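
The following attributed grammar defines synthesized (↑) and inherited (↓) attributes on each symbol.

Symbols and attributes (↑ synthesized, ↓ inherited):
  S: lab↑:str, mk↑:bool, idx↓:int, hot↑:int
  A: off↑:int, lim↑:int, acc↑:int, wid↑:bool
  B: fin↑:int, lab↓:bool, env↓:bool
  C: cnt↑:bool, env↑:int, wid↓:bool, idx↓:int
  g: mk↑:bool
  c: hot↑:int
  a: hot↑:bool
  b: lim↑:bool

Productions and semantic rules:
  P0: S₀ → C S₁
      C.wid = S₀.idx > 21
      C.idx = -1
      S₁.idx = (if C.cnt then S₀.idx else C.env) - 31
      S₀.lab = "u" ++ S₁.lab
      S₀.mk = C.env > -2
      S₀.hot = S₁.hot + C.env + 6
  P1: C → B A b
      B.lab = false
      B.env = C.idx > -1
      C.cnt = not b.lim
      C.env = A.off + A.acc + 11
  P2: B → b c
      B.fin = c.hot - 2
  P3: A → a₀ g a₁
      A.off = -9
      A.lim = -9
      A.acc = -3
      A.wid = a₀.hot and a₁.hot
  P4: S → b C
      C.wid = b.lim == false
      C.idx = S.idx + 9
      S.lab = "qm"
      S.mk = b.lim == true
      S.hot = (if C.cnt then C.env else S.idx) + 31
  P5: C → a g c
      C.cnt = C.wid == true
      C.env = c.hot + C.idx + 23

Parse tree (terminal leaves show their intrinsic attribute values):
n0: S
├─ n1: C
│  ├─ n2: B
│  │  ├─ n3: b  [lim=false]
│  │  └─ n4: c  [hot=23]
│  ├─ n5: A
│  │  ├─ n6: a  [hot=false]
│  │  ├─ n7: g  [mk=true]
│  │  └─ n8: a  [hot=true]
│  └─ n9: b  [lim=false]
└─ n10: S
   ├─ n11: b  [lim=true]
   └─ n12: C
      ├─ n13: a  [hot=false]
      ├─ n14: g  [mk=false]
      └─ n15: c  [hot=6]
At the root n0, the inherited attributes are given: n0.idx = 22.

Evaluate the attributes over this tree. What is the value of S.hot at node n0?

1. n0.idx = 22  [given at root]
2. n1.wid = true  [S₀.idx > 21]
3. n1.idx = -1  [-1]
4. n2.lab = false  [false]
5. n2.env = false  [C.idx > -1]
6. n3.lim = false  [terminal]
7. n4.hot = 23  [terminal]
8. n2.fin = 21  [c.hot - 2]
9. n6.hot = false  [terminal]
10. n7.mk = true  [terminal]
11. n8.hot = true  [terminal]
12. n5.off = -9  [-9]
13. n5.lim = -9  [-9]
14. n5.acc = -3  [-3]
15. n5.wid = false  [a₀.hot and a₁.hot]
16. n9.lim = false  [terminal]
17. n1.cnt = true  [not b.lim]
18. n1.env = -1  [A.off + A.acc + 11]
19. n10.idx = -9  [(if C.cnt then S₀.idx else C.env) - 31]
20. n11.lim = true  [terminal]
21. n12.wid = false  [b.lim == false]
22. n12.idx = 0  [S.idx + 9]
23. n13.hot = false  [terminal]
24. n14.mk = false  [terminal]
25. n15.hot = 6  [terminal]
26. n12.cnt = false  [C.wid == true]
27. n12.env = 29  [c.hot + C.idx + 23]
28. n10.lab = "qm"  ["qm"]
29. n10.mk = true  [b.lim == true]
30. n10.hot = 22  [(if C.cnt then C.env else S.idx) + 31]
31. n0.lab = "uqm"  ["u" ++ S₁.lab]
32. n0.mk = true  [C.env > -2]
33. n0.hot = 27  [S₁.hot + C.env + 6]

27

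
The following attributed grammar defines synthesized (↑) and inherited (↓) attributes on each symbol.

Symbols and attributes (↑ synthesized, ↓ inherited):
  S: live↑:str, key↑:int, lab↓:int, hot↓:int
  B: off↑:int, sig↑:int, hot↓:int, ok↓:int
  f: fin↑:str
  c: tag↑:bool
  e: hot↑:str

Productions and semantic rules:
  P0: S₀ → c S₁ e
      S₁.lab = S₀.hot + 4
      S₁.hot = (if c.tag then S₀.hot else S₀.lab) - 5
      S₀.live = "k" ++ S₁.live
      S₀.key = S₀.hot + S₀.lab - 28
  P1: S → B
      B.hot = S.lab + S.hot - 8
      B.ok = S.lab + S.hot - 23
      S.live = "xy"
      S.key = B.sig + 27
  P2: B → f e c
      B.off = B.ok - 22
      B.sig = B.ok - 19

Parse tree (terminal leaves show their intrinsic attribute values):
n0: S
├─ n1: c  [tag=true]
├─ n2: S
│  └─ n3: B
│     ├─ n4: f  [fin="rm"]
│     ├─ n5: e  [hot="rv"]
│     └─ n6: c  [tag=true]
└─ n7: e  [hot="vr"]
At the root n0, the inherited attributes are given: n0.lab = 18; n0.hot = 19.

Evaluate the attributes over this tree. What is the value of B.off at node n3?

1. n0.lab = 18  [given at root]
2. n0.hot = 19  [given at root]
3. n1.tag = true  [terminal]
4. n2.lab = 23  [S₀.hot + 4]
5. n2.hot = 14  [(if c.tag then S₀.hot else S₀.lab) - 5]
6. n3.hot = 29  [S.lab + S.hot - 8]
7. n3.ok = 14  [S.lab + S.hot - 23]
8. n4.fin = "rm"  [terminal]
9. n5.hot = "rv"  [terminal]
10. n6.tag = true  [terminal]
11. n3.off = -8  [B.ok - 22]
12. n3.sig = -5  [B.ok - 19]
13. n2.live = "xy"  ["xy"]
14. n2.key = 22  [B.sig + 27]
15. n7.hot = "vr"  [terminal]
16. n0.live = "kxy"  ["k" ++ S₁.live]
17. n0.key = 9  [S₀.hot + S₀.lab - 28]

-8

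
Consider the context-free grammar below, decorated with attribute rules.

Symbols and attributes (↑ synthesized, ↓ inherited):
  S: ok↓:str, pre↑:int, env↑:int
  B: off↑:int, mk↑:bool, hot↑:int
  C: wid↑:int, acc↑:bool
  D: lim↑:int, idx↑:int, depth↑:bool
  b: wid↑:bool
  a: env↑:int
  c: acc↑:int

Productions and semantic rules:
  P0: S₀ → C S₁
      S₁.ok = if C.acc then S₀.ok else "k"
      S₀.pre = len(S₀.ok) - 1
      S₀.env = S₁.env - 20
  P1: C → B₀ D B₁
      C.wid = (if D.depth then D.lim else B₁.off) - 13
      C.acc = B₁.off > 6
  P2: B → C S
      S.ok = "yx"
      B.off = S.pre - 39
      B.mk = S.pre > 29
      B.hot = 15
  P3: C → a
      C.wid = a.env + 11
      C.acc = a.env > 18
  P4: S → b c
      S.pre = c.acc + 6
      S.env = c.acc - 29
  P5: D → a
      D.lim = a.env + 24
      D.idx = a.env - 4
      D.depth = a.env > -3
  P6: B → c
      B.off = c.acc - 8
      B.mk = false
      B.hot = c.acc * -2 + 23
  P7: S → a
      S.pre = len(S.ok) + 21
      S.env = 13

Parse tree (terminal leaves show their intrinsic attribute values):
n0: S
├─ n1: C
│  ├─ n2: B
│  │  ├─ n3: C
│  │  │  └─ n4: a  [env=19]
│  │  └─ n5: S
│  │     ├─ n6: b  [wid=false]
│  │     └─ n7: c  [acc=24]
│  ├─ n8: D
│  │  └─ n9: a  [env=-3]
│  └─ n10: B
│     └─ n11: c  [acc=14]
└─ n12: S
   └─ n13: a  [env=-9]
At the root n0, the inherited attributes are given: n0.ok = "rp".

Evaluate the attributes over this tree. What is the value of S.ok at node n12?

"k"

1. n0.ok = "rp"  [given at root]
2. n4.env = 19  [terminal]
3. n3.wid = 30  [a.env + 11]
4. n3.acc = true  [a.env > 18]
5. n5.ok = "yx"  ["yx"]
6. n6.wid = false  [terminal]
7. n7.acc = 24  [terminal]
8. n5.pre = 30  [c.acc + 6]
9. n5.env = -5  [c.acc - 29]
10. n2.off = -9  [S.pre - 39]
11. n2.mk = true  [S.pre > 29]
12. n2.hot = 15  [15]
13. n9.env = -3  [terminal]
14. n8.lim = 21  [a.env + 24]
15. n8.idx = -7  [a.env - 4]
16. n8.depth = false  [a.env > -3]
17. n11.acc = 14  [terminal]
18. n10.off = 6  [c.acc - 8]
19. n10.mk = false  [false]
20. n10.hot = -5  [c.acc * -2 + 23]
21. n1.wid = -7  [(if D.depth then D.lim else B₁.off) - 13]
22. n1.acc = false  [B₁.off > 6]
23. n12.ok = "k"  [if C.acc then S₀.ok else "k"]
24. n13.env = -9  [terminal]
25. n12.pre = 22  [len(S.ok) + 21]
26. n12.env = 13  [13]
27. n0.pre = 1  [len(S₀.ok) - 1]
28. n0.env = -7  [S₁.env - 20]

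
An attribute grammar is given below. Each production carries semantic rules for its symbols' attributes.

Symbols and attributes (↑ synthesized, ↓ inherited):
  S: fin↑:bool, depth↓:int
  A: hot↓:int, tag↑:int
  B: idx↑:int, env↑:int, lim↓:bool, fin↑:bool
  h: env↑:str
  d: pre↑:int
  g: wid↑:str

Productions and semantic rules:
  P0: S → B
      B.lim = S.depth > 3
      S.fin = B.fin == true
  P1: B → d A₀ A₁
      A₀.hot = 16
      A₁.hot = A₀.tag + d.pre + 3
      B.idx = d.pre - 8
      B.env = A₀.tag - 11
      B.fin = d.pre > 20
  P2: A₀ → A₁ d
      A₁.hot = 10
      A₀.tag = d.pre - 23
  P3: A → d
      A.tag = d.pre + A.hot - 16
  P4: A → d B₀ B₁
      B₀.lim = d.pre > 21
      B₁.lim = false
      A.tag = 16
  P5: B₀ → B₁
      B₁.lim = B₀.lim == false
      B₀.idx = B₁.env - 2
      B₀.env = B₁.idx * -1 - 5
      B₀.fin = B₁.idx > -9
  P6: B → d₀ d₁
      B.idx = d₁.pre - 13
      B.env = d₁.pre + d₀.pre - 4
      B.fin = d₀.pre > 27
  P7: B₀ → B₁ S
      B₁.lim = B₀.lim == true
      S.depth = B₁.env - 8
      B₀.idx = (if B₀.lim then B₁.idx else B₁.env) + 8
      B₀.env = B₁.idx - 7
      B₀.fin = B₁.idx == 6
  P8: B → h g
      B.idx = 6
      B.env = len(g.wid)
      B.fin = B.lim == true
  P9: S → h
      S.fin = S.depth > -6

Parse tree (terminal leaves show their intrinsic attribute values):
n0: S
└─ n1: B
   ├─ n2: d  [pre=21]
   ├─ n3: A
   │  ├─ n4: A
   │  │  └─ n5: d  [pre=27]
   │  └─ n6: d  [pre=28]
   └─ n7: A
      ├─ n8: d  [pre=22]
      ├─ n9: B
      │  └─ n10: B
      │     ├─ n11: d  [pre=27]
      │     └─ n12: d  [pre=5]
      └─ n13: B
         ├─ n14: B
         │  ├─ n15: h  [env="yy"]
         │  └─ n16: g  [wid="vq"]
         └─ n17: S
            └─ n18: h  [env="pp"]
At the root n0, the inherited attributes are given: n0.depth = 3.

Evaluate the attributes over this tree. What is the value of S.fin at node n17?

false

1. n0.depth = 3  [given at root]
2. n1.lim = false  [S.depth > 3]
3. n2.pre = 21  [terminal]
4. n3.hot = 16  [16]
5. n4.hot = 10  [10]
6. n5.pre = 27  [terminal]
7. n4.tag = 21  [d.pre + A.hot - 16]
8. n6.pre = 28  [terminal]
9. n3.tag = 5  [d.pre - 23]
10. n7.hot = 29  [A₀.tag + d.pre + 3]
11. n8.pre = 22  [terminal]
12. n9.lim = true  [d.pre > 21]
13. n10.lim = false  [B₀.lim == false]
14. n11.pre = 27  [terminal]
15. n12.pre = 5  [terminal]
16. n10.idx = -8  [d₁.pre - 13]
17. n10.env = 28  [d₁.pre + d₀.pre - 4]
18. n10.fin = false  [d₀.pre > 27]
19. n9.idx = 26  [B₁.env - 2]
20. n9.env = 3  [B₁.idx * -1 - 5]
21. n9.fin = true  [B₁.idx > -9]
22. n13.lim = false  [false]
23. n14.lim = false  [B₀.lim == true]
24. n15.env = "yy"  [terminal]
25. n16.wid = "vq"  [terminal]
26. n14.idx = 6  [6]
27. n14.env = 2  [len(g.wid)]
28. n14.fin = false  [B.lim == true]
29. n17.depth = -6  [B₁.env - 8]
30. n18.env = "pp"  [terminal]
31. n17.fin = false  [S.depth > -6]
32. n13.idx = 10  [(if B₀.lim then B₁.idx else B₁.env) + 8]
33. n13.env = -1  [B₁.idx - 7]
34. n13.fin = true  [B₁.idx == 6]
35. n7.tag = 16  [16]
36. n1.idx = 13  [d.pre - 8]
37. n1.env = -6  [A₀.tag - 11]
38. n1.fin = true  [d.pre > 20]
39. n0.fin = true  [B.fin == true]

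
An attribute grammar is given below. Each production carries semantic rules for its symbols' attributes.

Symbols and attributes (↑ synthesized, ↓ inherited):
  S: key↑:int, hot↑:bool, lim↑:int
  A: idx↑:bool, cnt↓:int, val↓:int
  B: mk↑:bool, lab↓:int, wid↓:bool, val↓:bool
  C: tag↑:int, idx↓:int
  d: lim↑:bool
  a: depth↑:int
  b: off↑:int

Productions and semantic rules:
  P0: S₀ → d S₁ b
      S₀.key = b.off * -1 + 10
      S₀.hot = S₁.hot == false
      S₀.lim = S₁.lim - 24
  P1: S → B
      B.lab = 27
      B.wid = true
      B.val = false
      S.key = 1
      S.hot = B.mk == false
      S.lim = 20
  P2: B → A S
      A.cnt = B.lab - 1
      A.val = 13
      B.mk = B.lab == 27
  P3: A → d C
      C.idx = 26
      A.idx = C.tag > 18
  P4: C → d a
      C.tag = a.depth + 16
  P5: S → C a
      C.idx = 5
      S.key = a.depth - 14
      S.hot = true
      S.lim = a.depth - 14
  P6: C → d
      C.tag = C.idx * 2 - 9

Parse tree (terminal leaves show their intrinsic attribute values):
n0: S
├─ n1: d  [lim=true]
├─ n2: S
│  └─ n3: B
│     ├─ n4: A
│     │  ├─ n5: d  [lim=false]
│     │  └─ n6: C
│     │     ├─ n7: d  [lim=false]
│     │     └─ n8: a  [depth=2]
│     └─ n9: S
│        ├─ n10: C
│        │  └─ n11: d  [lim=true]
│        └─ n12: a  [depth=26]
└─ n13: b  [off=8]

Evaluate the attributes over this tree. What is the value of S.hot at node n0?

1. n1.lim = true  [terminal]
2. n3.lab = 27  [27]
3. n3.wid = true  [true]
4. n3.val = false  [false]
5. n4.cnt = 26  [B.lab - 1]
6. n4.val = 13  [13]
7. n5.lim = false  [terminal]
8. n6.idx = 26  [26]
9. n7.lim = false  [terminal]
10. n8.depth = 2  [terminal]
11. n6.tag = 18  [a.depth + 16]
12. n4.idx = false  [C.tag > 18]
13. n10.idx = 5  [5]
14. n11.lim = true  [terminal]
15. n10.tag = 1  [C.idx * 2 - 9]
16. n12.depth = 26  [terminal]
17. n9.key = 12  [a.depth - 14]
18. n9.hot = true  [true]
19. n9.lim = 12  [a.depth - 14]
20. n3.mk = true  [B.lab == 27]
21. n2.key = 1  [1]
22. n2.hot = false  [B.mk == false]
23. n2.lim = 20  [20]
24. n13.off = 8  [terminal]
25. n0.key = 2  [b.off * -1 + 10]
26. n0.hot = true  [S₁.hot == false]
27. n0.lim = -4  [S₁.lim - 24]

true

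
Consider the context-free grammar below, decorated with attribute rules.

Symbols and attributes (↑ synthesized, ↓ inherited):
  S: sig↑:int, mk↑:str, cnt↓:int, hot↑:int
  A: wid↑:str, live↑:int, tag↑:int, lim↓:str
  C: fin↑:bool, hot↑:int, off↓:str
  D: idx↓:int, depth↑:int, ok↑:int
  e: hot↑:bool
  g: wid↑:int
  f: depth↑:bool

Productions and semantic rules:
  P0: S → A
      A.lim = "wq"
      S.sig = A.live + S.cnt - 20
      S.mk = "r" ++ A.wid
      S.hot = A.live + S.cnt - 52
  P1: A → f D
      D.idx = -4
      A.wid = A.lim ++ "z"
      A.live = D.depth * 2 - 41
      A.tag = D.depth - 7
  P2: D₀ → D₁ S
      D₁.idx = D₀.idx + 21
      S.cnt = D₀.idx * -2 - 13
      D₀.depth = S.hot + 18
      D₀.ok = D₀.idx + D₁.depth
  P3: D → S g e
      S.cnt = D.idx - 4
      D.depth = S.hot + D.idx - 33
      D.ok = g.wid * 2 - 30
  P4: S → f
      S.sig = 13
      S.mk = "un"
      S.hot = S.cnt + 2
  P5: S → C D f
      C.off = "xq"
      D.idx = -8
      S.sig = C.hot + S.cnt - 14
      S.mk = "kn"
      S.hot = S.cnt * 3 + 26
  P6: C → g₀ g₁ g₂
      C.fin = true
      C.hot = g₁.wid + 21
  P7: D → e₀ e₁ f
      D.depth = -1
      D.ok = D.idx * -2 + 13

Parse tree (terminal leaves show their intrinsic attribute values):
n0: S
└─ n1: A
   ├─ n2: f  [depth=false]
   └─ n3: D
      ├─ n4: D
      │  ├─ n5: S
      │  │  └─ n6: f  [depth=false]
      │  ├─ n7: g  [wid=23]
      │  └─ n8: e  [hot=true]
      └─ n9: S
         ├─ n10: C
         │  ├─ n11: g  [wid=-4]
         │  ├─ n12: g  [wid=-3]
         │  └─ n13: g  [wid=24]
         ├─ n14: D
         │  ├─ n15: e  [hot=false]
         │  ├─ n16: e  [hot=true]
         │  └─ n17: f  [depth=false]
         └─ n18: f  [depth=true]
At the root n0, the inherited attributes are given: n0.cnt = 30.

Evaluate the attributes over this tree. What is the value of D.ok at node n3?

-5

1. n0.cnt = 30  [given at root]
2. n1.lim = "wq"  ["wq"]
3. n2.depth = false  [terminal]
4. n3.idx = -4  [-4]
5. n4.idx = 17  [D₀.idx + 21]
6. n5.cnt = 13  [D.idx - 4]
7. n6.depth = false  [terminal]
8. n5.sig = 13  [13]
9. n5.mk = "un"  ["un"]
10. n5.hot = 15  [S.cnt + 2]
11. n7.wid = 23  [terminal]
12. n8.hot = true  [terminal]
13. n4.depth = -1  [S.hot + D.idx - 33]
14. n4.ok = 16  [g.wid * 2 - 30]
15. n9.cnt = -5  [D₀.idx * -2 - 13]
16. n10.off = "xq"  ["xq"]
17. n11.wid = -4  [terminal]
18. n12.wid = -3  [terminal]
19. n13.wid = 24  [terminal]
20. n10.fin = true  [true]
21. n10.hot = 18  [g₁.wid + 21]
22. n14.idx = -8  [-8]
23. n15.hot = false  [terminal]
24. n16.hot = true  [terminal]
25. n17.depth = false  [terminal]
26. n14.depth = -1  [-1]
27. n14.ok = 29  [D.idx * -2 + 13]
28. n18.depth = true  [terminal]
29. n9.sig = -1  [C.hot + S.cnt - 14]
30. n9.mk = "kn"  ["kn"]
31. n9.hot = 11  [S.cnt * 3 + 26]
32. n3.depth = 29  [S.hot + 18]
33. n3.ok = -5  [D₀.idx + D₁.depth]
34. n1.wid = "wqz"  [A.lim ++ "z"]
35. n1.live = 17  [D.depth * 2 - 41]
36. n1.tag = 22  [D.depth - 7]
37. n0.sig = 27  [A.live + S.cnt - 20]
38. n0.mk = "rwqz"  ["r" ++ A.wid]
39. n0.hot = -5  [A.live + S.cnt - 52]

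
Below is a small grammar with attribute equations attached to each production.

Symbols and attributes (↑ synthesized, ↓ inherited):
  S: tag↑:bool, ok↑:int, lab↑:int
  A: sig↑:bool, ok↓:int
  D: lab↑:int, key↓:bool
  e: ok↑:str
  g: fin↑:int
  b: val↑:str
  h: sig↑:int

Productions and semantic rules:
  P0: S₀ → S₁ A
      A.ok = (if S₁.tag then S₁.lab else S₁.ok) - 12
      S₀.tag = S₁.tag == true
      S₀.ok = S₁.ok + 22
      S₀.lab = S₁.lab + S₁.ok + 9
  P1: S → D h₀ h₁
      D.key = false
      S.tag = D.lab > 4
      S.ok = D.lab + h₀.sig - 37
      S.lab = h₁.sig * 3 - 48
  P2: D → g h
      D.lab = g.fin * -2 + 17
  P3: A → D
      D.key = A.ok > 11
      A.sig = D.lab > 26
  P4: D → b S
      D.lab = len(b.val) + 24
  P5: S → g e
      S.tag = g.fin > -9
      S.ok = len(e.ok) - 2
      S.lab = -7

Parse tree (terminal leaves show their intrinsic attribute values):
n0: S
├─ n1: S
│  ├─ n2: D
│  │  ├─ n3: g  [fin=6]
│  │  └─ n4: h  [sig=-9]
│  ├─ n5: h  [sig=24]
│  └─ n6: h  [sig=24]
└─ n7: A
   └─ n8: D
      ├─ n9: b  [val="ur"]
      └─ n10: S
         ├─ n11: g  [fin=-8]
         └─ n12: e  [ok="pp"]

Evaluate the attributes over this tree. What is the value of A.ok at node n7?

1. n2.key = false  [false]
2. n3.fin = 6  [terminal]
3. n4.sig = -9  [terminal]
4. n2.lab = 5  [g.fin * -2 + 17]
5. n5.sig = 24  [terminal]
6. n6.sig = 24  [terminal]
7. n1.tag = true  [D.lab > 4]
8. n1.ok = -8  [D.lab + h₀.sig - 37]
9. n1.lab = 24  [h₁.sig * 3 - 48]
10. n7.ok = 12  [(if S₁.tag then S₁.lab else S₁.ok) - 12]
11. n8.key = true  [A.ok > 11]
12. n9.val = "ur"  [terminal]
13. n11.fin = -8  [terminal]
14. n12.ok = "pp"  [terminal]
15. n10.tag = true  [g.fin > -9]
16. n10.ok = 0  [len(e.ok) - 2]
17. n10.lab = -7  [-7]
18. n8.lab = 26  [len(b.val) + 24]
19. n7.sig = false  [D.lab > 26]
20. n0.tag = true  [S₁.tag == true]
21. n0.ok = 14  [S₁.ok + 22]
22. n0.lab = 25  [S₁.lab + S₁.ok + 9]

12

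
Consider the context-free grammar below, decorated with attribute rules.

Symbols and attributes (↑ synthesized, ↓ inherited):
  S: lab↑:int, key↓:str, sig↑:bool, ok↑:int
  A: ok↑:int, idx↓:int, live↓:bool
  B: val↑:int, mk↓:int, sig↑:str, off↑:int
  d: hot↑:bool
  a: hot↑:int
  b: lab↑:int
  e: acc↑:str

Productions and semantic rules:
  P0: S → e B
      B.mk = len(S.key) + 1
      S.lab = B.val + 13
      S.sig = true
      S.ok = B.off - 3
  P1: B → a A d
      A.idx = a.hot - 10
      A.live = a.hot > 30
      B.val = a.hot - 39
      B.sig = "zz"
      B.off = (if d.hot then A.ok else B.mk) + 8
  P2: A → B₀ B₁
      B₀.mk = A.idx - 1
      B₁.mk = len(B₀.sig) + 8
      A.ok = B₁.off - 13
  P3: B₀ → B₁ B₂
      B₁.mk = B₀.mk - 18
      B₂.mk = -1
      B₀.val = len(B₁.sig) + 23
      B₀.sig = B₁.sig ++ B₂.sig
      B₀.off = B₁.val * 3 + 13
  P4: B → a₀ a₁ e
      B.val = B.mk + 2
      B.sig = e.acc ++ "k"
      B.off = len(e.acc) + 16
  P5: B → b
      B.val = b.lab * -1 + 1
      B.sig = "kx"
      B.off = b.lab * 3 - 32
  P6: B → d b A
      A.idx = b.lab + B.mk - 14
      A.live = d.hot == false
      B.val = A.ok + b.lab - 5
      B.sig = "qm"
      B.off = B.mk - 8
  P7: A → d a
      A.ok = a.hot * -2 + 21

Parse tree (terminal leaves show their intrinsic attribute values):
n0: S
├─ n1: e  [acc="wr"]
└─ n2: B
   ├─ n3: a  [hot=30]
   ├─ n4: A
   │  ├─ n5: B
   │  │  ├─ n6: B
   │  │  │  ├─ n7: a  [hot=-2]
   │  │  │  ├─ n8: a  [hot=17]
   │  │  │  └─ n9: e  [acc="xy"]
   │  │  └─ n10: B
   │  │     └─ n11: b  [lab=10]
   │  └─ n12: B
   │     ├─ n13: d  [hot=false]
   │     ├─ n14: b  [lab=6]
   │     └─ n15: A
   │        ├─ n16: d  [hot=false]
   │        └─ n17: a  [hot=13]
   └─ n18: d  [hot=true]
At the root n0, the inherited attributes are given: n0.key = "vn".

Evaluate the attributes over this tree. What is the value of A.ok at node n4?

-8

1. n0.key = "vn"  [given at root]
2. n1.acc = "wr"  [terminal]
3. n2.mk = 3  [len(S.key) + 1]
4. n3.hot = 30  [terminal]
5. n4.idx = 20  [a.hot - 10]
6. n4.live = false  [a.hot > 30]
7. n5.mk = 19  [A.idx - 1]
8. n6.mk = 1  [B₀.mk - 18]
9. n7.hot = -2  [terminal]
10. n8.hot = 17  [terminal]
11. n9.acc = "xy"  [terminal]
12. n6.val = 3  [B.mk + 2]
13. n6.sig = "xyk"  [e.acc ++ "k"]
14. n6.off = 18  [len(e.acc) + 16]
15. n10.mk = -1  [-1]
16. n11.lab = 10  [terminal]
17. n10.val = -9  [b.lab * -1 + 1]
18. n10.sig = "kx"  ["kx"]
19. n10.off = -2  [b.lab * 3 - 32]
20. n5.val = 26  [len(B₁.sig) + 23]
21. n5.sig = "xykkx"  [B₁.sig ++ B₂.sig]
22. n5.off = 22  [B₁.val * 3 + 13]
23. n12.mk = 13  [len(B₀.sig) + 8]
24. n13.hot = false  [terminal]
25. n14.lab = 6  [terminal]
26. n15.idx = 5  [b.lab + B.mk - 14]
27. n15.live = true  [d.hot == false]
28. n16.hot = false  [terminal]
29. n17.hot = 13  [terminal]
30. n15.ok = -5  [a.hot * -2 + 21]
31. n12.val = -4  [A.ok + b.lab - 5]
32. n12.sig = "qm"  ["qm"]
33. n12.off = 5  [B.mk - 8]
34. n4.ok = -8  [B₁.off - 13]
35. n18.hot = true  [terminal]
36. n2.val = -9  [a.hot - 39]
37. n2.sig = "zz"  ["zz"]
38. n2.off = 0  [(if d.hot then A.ok else B.mk) + 8]
39. n0.lab = 4  [B.val + 13]
40. n0.sig = true  [true]
41. n0.ok = -3  [B.off - 3]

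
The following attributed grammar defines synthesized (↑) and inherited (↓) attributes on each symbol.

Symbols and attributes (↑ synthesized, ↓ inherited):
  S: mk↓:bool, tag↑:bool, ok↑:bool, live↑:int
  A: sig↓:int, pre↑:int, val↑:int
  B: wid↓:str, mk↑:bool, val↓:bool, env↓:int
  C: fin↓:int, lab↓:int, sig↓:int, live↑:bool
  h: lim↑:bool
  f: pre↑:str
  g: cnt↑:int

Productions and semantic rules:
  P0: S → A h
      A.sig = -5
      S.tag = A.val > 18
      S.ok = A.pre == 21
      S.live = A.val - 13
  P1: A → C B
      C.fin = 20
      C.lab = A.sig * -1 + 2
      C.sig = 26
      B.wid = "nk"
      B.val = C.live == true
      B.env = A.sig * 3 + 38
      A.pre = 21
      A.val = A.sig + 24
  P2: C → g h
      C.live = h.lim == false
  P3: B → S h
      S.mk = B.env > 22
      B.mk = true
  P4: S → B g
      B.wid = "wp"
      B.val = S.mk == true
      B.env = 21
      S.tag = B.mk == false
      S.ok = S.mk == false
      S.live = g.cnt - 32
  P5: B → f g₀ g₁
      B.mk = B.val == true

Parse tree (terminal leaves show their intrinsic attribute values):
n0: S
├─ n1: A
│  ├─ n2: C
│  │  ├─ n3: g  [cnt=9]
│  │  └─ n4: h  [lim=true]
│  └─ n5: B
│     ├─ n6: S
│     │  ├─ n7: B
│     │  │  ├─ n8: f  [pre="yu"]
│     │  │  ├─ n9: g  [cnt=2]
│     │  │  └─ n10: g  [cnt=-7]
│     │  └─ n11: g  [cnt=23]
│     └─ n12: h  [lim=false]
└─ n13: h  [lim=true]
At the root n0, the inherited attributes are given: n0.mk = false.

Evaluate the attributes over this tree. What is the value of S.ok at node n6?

false

1. n0.mk = false  [given at root]
2. n1.sig = -5  [-5]
3. n2.fin = 20  [20]
4. n2.lab = 7  [A.sig * -1 + 2]
5. n2.sig = 26  [26]
6. n3.cnt = 9  [terminal]
7. n4.lim = true  [terminal]
8. n2.live = false  [h.lim == false]
9. n5.wid = "nk"  ["nk"]
10. n5.val = false  [C.live == true]
11. n5.env = 23  [A.sig * 3 + 38]
12. n6.mk = true  [B.env > 22]
13. n7.wid = "wp"  ["wp"]
14. n7.val = true  [S.mk == true]
15. n7.env = 21  [21]
16. n8.pre = "yu"  [terminal]
17. n9.cnt = 2  [terminal]
18. n10.cnt = -7  [terminal]
19. n7.mk = true  [B.val == true]
20. n11.cnt = 23  [terminal]
21. n6.tag = false  [B.mk == false]
22. n6.ok = false  [S.mk == false]
23. n6.live = -9  [g.cnt - 32]
24. n12.lim = false  [terminal]
25. n5.mk = true  [true]
26. n1.pre = 21  [21]
27. n1.val = 19  [A.sig + 24]
28. n13.lim = true  [terminal]
29. n0.tag = true  [A.val > 18]
30. n0.ok = true  [A.pre == 21]
31. n0.live = 6  [A.val - 13]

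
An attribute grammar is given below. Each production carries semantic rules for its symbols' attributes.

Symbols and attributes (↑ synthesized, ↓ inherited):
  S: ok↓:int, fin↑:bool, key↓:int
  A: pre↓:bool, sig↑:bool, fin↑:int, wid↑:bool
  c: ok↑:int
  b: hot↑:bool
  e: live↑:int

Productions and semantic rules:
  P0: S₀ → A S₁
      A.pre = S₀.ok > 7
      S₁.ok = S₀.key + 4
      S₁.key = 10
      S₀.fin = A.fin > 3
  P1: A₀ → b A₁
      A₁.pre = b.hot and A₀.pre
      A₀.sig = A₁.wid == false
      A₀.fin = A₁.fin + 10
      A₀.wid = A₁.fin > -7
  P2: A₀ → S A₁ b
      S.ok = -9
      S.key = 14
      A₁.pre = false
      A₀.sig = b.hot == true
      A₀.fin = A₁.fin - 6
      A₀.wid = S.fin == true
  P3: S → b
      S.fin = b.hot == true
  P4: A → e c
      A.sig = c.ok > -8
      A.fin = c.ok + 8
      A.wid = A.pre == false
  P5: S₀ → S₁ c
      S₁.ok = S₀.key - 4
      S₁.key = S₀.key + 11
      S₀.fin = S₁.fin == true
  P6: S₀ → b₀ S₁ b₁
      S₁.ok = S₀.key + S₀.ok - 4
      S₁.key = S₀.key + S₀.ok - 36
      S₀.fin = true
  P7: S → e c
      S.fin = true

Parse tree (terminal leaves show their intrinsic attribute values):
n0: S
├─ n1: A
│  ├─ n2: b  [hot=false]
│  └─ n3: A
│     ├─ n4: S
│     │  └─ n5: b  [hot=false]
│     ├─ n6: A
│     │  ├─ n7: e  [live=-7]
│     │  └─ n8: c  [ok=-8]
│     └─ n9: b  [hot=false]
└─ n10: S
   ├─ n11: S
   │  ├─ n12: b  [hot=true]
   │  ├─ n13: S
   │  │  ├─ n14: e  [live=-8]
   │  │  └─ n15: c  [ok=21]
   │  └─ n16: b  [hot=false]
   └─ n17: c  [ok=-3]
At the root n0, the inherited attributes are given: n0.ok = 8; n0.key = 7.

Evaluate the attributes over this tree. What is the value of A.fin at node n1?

1. n0.ok = 8  [given at root]
2. n0.key = 7  [given at root]
3. n1.pre = true  [S₀.ok > 7]
4. n2.hot = false  [terminal]
5. n3.pre = false  [b.hot and A₀.pre]
6. n4.ok = -9  [-9]
7. n4.key = 14  [14]
8. n5.hot = false  [terminal]
9. n4.fin = false  [b.hot == true]
10. n6.pre = false  [false]
11. n7.live = -7  [terminal]
12. n8.ok = -8  [terminal]
13. n6.sig = false  [c.ok > -8]
14. n6.fin = 0  [c.ok + 8]
15. n6.wid = true  [A.pre == false]
16. n9.hot = false  [terminal]
17. n3.sig = false  [b.hot == true]
18. n3.fin = -6  [A₁.fin - 6]
19. n3.wid = false  [S.fin == true]
20. n1.sig = true  [A₁.wid == false]
21. n1.fin = 4  [A₁.fin + 10]
22. n1.wid = true  [A₁.fin > -7]
23. n10.ok = 11  [S₀.key + 4]
24. n10.key = 10  [10]
25. n11.ok = 6  [S₀.key - 4]
26. n11.key = 21  [S₀.key + 11]
27. n12.hot = true  [terminal]
28. n13.ok = 23  [S₀.key + S₀.ok - 4]
29. n13.key = -9  [S₀.key + S₀.ok - 36]
30. n14.live = -8  [terminal]
31. n15.ok = 21  [terminal]
32. n13.fin = true  [true]
33. n16.hot = false  [terminal]
34. n11.fin = true  [true]
35. n17.ok = -3  [terminal]
36. n10.fin = true  [S₁.fin == true]
37. n0.fin = true  [A.fin > 3]

4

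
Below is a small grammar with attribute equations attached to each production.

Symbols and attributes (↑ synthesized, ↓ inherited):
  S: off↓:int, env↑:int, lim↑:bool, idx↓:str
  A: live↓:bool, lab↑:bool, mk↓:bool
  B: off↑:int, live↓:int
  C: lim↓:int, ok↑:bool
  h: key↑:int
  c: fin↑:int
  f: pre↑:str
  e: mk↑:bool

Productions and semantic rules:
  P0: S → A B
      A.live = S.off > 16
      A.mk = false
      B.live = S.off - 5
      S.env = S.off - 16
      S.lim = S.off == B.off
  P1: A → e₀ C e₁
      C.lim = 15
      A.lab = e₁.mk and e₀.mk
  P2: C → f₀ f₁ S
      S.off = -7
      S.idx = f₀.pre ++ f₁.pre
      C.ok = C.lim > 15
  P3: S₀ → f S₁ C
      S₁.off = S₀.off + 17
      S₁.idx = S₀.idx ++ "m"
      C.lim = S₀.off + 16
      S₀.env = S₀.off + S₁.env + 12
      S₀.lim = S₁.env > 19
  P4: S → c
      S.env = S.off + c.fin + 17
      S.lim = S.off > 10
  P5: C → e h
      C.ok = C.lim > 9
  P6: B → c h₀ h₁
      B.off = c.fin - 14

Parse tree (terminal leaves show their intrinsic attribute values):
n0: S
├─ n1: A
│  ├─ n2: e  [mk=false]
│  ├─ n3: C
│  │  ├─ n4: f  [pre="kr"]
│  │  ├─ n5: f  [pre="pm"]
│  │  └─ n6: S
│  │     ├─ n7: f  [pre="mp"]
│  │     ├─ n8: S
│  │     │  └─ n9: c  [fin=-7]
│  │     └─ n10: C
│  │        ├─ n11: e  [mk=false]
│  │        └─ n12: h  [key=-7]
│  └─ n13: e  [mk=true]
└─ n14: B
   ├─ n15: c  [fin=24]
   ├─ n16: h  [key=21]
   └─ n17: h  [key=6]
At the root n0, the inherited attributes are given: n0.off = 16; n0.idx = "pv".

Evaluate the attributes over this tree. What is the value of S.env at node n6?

1. n0.off = 16  [given at root]
2. n0.idx = "pv"  [given at root]
3. n1.live = false  [S.off > 16]
4. n1.mk = false  [false]
5. n2.mk = false  [terminal]
6. n3.lim = 15  [15]
7. n4.pre = "kr"  [terminal]
8. n5.pre = "pm"  [terminal]
9. n6.off = -7  [-7]
10. n6.idx = "krpm"  [f₀.pre ++ f₁.pre]
11. n7.pre = "mp"  [terminal]
12. n8.off = 10  [S₀.off + 17]
13. n8.idx = "krpmm"  [S₀.idx ++ "m"]
14. n9.fin = -7  [terminal]
15. n8.env = 20  [S.off + c.fin + 17]
16. n8.lim = false  [S.off > 10]
17. n10.lim = 9  [S₀.off + 16]
18. n11.mk = false  [terminal]
19. n12.key = -7  [terminal]
20. n10.ok = false  [C.lim > 9]
21. n6.env = 25  [S₀.off + S₁.env + 12]
22. n6.lim = true  [S₁.env > 19]
23. n3.ok = false  [C.lim > 15]
24. n13.mk = true  [terminal]
25. n1.lab = false  [e₁.mk and e₀.mk]
26. n14.live = 11  [S.off - 5]
27. n15.fin = 24  [terminal]
28. n16.key = 21  [terminal]
29. n17.key = 6  [terminal]
30. n14.off = 10  [c.fin - 14]
31. n0.env = 0  [S.off - 16]
32. n0.lim = false  [S.off == B.off]

25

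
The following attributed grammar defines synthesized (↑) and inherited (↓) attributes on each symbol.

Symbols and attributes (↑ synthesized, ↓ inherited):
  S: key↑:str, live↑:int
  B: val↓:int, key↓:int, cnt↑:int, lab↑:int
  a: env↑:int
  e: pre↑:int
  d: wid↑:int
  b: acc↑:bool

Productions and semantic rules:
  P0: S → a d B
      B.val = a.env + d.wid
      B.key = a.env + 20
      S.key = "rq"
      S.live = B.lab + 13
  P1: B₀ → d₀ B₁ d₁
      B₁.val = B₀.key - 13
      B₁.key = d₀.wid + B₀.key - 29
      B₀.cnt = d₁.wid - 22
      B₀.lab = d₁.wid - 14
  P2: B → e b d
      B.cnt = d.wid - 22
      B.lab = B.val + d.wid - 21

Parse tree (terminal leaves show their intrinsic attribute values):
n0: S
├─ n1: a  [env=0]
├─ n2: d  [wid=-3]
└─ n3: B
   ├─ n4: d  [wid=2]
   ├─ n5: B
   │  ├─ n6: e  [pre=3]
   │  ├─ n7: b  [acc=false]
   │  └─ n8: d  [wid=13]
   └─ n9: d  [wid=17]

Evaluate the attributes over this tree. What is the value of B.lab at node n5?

1. n1.env = 0  [terminal]
2. n2.wid = -3  [terminal]
3. n3.val = -3  [a.env + d.wid]
4. n3.key = 20  [a.env + 20]
5. n4.wid = 2  [terminal]
6. n5.val = 7  [B₀.key - 13]
7. n5.key = -7  [d₀.wid + B₀.key - 29]
8. n6.pre = 3  [terminal]
9. n7.acc = false  [terminal]
10. n8.wid = 13  [terminal]
11. n5.cnt = -9  [d.wid - 22]
12. n5.lab = -1  [B.val + d.wid - 21]
13. n9.wid = 17  [terminal]
14. n3.cnt = -5  [d₁.wid - 22]
15. n3.lab = 3  [d₁.wid - 14]
16. n0.key = "rq"  ["rq"]
17. n0.live = 16  [B.lab + 13]

-1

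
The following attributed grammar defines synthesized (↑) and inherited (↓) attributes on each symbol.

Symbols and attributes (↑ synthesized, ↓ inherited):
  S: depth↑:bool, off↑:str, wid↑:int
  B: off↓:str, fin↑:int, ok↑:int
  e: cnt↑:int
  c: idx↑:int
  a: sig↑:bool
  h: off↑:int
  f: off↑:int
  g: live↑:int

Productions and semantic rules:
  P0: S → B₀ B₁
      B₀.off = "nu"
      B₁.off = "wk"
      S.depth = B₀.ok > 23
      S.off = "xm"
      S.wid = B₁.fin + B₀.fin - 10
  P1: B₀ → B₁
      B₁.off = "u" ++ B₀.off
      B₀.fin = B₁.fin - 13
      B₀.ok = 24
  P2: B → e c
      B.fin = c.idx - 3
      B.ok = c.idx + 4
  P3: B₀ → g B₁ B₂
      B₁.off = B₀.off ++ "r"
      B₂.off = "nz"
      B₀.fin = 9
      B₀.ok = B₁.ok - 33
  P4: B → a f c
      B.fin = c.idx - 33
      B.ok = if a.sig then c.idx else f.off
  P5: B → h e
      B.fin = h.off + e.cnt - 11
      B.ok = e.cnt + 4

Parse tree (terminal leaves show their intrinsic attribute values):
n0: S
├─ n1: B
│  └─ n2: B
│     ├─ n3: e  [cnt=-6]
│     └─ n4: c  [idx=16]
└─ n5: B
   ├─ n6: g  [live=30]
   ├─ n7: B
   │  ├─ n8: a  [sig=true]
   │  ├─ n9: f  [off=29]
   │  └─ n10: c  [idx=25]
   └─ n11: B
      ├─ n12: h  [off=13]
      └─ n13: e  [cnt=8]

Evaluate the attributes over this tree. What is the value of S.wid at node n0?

1. n1.off = "nu"  ["nu"]
2. n2.off = "unu"  ["u" ++ B₀.off]
3. n3.cnt = -6  [terminal]
4. n4.idx = 16  [terminal]
5. n2.fin = 13  [c.idx - 3]
6. n2.ok = 20  [c.idx + 4]
7. n1.fin = 0  [B₁.fin - 13]
8. n1.ok = 24  [24]
9. n5.off = "wk"  ["wk"]
10. n6.live = 30  [terminal]
11. n7.off = "wkr"  [B₀.off ++ "r"]
12. n8.sig = true  [terminal]
13. n9.off = 29  [terminal]
14. n10.idx = 25  [terminal]
15. n7.fin = -8  [c.idx - 33]
16. n7.ok = 25  [if a.sig then c.idx else f.off]
17. n11.off = "nz"  ["nz"]
18. n12.off = 13  [terminal]
19. n13.cnt = 8  [terminal]
20. n11.fin = 10  [h.off + e.cnt - 11]
21. n11.ok = 12  [e.cnt + 4]
22. n5.fin = 9  [9]
23. n5.ok = -8  [B₁.ok - 33]
24. n0.depth = true  [B₀.ok > 23]
25. n0.off = "xm"  ["xm"]
26. n0.wid = -1  [B₁.fin + B₀.fin - 10]

-1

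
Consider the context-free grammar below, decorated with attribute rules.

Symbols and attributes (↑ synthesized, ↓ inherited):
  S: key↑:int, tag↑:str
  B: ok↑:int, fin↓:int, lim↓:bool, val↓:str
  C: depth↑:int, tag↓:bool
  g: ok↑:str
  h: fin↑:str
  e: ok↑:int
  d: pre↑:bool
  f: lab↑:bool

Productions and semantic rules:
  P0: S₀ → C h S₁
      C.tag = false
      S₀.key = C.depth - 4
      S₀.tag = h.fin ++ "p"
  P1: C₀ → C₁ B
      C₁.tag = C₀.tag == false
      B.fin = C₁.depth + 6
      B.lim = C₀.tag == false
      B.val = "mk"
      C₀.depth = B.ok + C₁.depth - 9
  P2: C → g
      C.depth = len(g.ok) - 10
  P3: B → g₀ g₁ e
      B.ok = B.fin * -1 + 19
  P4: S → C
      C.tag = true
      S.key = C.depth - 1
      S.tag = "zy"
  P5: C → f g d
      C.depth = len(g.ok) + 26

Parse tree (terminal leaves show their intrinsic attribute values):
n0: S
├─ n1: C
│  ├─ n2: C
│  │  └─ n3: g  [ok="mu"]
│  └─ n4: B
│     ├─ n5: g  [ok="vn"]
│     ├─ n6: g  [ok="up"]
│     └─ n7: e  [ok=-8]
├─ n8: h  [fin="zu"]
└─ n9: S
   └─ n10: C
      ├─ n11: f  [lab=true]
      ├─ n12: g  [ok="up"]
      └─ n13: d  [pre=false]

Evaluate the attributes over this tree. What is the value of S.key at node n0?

1. n1.tag = false  [false]
2. n2.tag = true  [C₀.tag == false]
3. n3.ok = "mu"  [terminal]
4. n2.depth = -8  [len(g.ok) - 10]
5. n4.fin = -2  [C₁.depth + 6]
6. n4.lim = true  [C₀.tag == false]
7. n4.val = "mk"  ["mk"]
8. n5.ok = "vn"  [terminal]
9. n6.ok = "up"  [terminal]
10. n7.ok = -8  [terminal]
11. n4.ok = 21  [B.fin * -1 + 19]
12. n1.depth = 4  [B.ok + C₁.depth - 9]
13. n8.fin = "zu"  [terminal]
14. n10.tag = true  [true]
15. n11.lab = true  [terminal]
16. n12.ok = "up"  [terminal]
17. n13.pre = false  [terminal]
18. n10.depth = 28  [len(g.ok) + 26]
19. n9.key = 27  [C.depth - 1]
20. n9.tag = "zy"  ["zy"]
21. n0.key = 0  [C.depth - 4]
22. n0.tag = "zup"  [h.fin ++ "p"]

0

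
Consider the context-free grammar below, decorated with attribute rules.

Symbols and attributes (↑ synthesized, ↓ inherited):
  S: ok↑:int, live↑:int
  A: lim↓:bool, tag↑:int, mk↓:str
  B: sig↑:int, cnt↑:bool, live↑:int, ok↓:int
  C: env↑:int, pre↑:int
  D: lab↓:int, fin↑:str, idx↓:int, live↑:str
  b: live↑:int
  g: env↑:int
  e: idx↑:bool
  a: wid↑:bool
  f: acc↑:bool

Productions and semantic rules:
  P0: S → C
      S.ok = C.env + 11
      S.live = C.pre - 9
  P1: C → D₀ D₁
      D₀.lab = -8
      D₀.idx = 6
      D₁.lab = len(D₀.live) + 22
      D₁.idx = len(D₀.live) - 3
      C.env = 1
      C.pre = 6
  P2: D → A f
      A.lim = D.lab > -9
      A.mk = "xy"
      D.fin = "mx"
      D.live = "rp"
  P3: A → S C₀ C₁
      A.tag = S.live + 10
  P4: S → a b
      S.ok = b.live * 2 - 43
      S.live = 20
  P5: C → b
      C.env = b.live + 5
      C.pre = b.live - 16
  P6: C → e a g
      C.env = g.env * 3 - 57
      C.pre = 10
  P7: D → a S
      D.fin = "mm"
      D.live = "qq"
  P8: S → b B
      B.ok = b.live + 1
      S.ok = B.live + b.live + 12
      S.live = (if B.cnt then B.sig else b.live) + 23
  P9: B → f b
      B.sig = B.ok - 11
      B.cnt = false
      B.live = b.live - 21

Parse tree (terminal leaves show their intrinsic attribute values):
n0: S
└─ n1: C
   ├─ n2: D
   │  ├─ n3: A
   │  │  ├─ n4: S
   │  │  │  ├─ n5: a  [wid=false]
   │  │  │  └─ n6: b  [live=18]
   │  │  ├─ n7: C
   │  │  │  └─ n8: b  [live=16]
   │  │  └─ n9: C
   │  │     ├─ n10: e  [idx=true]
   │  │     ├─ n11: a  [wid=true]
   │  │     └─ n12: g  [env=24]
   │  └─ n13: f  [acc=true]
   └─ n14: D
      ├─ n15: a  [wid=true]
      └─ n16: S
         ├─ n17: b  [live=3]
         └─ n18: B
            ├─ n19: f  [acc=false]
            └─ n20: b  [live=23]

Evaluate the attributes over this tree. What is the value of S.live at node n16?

1. n2.lab = -8  [-8]
2. n2.idx = 6  [6]
3. n3.lim = true  [D.lab > -9]
4. n3.mk = "xy"  ["xy"]
5. n5.wid = false  [terminal]
6. n6.live = 18  [terminal]
7. n4.ok = -7  [b.live * 2 - 43]
8. n4.live = 20  [20]
9. n8.live = 16  [terminal]
10. n7.env = 21  [b.live + 5]
11. n7.pre = 0  [b.live - 16]
12. n10.idx = true  [terminal]
13. n11.wid = true  [terminal]
14. n12.env = 24  [terminal]
15. n9.env = 15  [g.env * 3 - 57]
16. n9.pre = 10  [10]
17. n3.tag = 30  [S.live + 10]
18. n13.acc = true  [terminal]
19. n2.fin = "mx"  ["mx"]
20. n2.live = "rp"  ["rp"]
21. n14.lab = 24  [len(D₀.live) + 22]
22. n14.idx = -1  [len(D₀.live) - 3]
23. n15.wid = true  [terminal]
24. n17.live = 3  [terminal]
25. n18.ok = 4  [b.live + 1]
26. n19.acc = false  [terminal]
27. n20.live = 23  [terminal]
28. n18.sig = -7  [B.ok - 11]
29. n18.cnt = false  [false]
30. n18.live = 2  [b.live - 21]
31. n16.ok = 17  [B.live + b.live + 12]
32. n16.live = 26  [(if B.cnt then B.sig else b.live) + 23]
33. n14.fin = "mm"  ["mm"]
34. n14.live = "qq"  ["qq"]
35. n1.env = 1  [1]
36. n1.pre = 6  [6]
37. n0.ok = 12  [C.env + 11]
38. n0.live = -3  [C.pre - 9]

26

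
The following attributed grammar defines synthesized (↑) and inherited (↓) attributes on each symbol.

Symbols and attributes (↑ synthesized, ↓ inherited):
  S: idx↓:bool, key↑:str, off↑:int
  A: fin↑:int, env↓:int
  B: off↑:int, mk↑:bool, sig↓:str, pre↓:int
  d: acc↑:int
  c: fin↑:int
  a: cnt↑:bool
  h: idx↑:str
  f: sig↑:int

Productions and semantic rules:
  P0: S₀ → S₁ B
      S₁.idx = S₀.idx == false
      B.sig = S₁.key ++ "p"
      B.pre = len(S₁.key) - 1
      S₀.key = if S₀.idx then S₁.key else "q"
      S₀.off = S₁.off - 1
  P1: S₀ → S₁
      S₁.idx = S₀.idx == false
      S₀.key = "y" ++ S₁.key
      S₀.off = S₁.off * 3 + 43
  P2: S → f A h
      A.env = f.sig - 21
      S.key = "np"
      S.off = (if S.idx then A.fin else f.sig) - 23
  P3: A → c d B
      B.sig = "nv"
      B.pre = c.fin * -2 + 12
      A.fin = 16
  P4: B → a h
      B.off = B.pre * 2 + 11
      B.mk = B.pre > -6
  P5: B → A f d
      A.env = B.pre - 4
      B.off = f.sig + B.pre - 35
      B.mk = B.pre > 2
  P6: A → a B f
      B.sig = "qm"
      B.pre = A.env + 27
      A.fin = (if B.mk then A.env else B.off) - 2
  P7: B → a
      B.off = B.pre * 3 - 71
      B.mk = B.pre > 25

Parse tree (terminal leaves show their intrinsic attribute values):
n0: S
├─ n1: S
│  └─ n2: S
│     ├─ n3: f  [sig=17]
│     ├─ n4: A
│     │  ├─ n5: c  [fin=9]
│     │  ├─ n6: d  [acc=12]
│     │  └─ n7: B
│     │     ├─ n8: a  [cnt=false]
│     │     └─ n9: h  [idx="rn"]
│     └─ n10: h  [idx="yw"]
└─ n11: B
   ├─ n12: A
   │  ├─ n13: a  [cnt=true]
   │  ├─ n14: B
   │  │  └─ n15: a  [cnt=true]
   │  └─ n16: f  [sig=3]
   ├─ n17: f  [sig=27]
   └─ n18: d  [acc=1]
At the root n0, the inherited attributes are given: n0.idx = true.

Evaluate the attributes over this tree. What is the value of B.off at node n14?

1. n0.idx = true  [given at root]
2. n1.idx = false  [S₀.idx == false]
3. n2.idx = true  [S₀.idx == false]
4. n3.sig = 17  [terminal]
5. n4.env = -4  [f.sig - 21]
6. n5.fin = 9  [terminal]
7. n6.acc = 12  [terminal]
8. n7.sig = "nv"  ["nv"]
9. n7.pre = -6  [c.fin * -2 + 12]
10. n8.cnt = false  [terminal]
11. n9.idx = "rn"  [terminal]
12. n7.off = -1  [B.pre * 2 + 11]
13. n7.mk = false  [B.pre > -6]
14. n4.fin = 16  [16]
15. n10.idx = "yw"  [terminal]
16. n2.key = "np"  ["np"]
17. n2.off = -7  [(if S.idx then A.fin else f.sig) - 23]
18. n1.key = "ynp"  ["y" ++ S₁.key]
19. n1.off = 22  [S₁.off * 3 + 43]
20. n11.sig = "ynpp"  [S₁.key ++ "p"]
21. n11.pre = 2  [len(S₁.key) - 1]
22. n12.env = -2  [B.pre - 4]
23. n13.cnt = true  [terminal]
24. n14.sig = "qm"  ["qm"]
25. n14.pre = 25  [A.env + 27]
26. n15.cnt = true  [terminal]
27. n14.off = 4  [B.pre * 3 - 71]
28. n14.mk = false  [B.pre > 25]
29. n16.sig = 3  [terminal]
30. n12.fin = 2  [(if B.mk then A.env else B.off) - 2]
31. n17.sig = 27  [terminal]
32. n18.acc = 1  [terminal]
33. n11.off = -6  [f.sig + B.pre - 35]
34. n11.mk = false  [B.pre > 2]
35. n0.key = "ynp"  [if S₀.idx then S₁.key else "q"]
36. n0.off = 21  [S₁.off - 1]

4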